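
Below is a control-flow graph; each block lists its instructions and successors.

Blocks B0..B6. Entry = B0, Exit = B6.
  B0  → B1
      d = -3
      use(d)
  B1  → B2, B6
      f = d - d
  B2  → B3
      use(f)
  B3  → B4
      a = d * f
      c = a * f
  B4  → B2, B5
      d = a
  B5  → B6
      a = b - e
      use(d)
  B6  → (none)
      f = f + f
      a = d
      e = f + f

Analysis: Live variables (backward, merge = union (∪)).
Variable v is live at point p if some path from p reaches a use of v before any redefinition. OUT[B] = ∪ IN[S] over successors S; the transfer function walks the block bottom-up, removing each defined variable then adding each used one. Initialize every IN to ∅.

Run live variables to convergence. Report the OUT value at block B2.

Fixpoint table:
  B0:   IN={b, e}   OUT={b, d, e}
  B1:   IN={b, d, e}   OUT={b, d, e, f}
  B2:   IN={b, d, e, f}   OUT={b, d, e, f}
  B3:   IN={b, d, e, f}   OUT={a, b, e, f}
  B4:   IN={a, b, e, f}   OUT={b, d, e, f}
  B5:   IN={b, d, e, f}   OUT={d, f}
  B6:   IN={d, f}   OUT={}

Merge at B2: OUT[B2] = IN[B3] = {b, d, e, f}

Answer: {b, d, e, f}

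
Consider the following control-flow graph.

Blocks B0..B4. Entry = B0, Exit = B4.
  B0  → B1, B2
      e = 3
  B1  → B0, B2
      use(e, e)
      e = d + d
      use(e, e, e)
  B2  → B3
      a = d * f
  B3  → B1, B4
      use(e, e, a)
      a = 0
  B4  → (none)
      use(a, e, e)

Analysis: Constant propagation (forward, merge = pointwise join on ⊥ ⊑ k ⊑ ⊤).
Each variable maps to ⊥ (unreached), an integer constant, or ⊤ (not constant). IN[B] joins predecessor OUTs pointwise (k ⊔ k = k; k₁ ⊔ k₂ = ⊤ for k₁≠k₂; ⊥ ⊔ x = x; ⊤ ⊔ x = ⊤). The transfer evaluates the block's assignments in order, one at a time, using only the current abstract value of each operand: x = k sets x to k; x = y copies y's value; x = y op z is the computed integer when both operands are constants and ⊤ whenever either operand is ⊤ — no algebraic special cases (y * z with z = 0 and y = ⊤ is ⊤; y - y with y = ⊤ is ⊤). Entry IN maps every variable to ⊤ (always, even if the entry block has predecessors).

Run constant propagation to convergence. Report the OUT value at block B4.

Fixpoint table:
  B0:  IN=(all ⊤)  OUT={e:3; rest ⊤}
  B1:  IN=(all ⊤)  OUT=(all ⊤)
  B2:  IN=(all ⊤)  OUT=(all ⊤)
  B3:  IN=(all ⊤)  OUT={a:0; rest ⊤}
  B4:  IN={a:0; rest ⊤}  OUT={a:0; rest ⊤}

Merge at B4: IN[B4] = OUT[B3] = {a: 0, b: ⊤, c: ⊤, d: ⊤, e: ⊤, f: ⊤}
Applying B4's transfer function to that IN value gives OUT[B4] (row B4 above).

Answer: {a: 0, b: ⊤, c: ⊤, d: ⊤, e: ⊤, f: ⊤}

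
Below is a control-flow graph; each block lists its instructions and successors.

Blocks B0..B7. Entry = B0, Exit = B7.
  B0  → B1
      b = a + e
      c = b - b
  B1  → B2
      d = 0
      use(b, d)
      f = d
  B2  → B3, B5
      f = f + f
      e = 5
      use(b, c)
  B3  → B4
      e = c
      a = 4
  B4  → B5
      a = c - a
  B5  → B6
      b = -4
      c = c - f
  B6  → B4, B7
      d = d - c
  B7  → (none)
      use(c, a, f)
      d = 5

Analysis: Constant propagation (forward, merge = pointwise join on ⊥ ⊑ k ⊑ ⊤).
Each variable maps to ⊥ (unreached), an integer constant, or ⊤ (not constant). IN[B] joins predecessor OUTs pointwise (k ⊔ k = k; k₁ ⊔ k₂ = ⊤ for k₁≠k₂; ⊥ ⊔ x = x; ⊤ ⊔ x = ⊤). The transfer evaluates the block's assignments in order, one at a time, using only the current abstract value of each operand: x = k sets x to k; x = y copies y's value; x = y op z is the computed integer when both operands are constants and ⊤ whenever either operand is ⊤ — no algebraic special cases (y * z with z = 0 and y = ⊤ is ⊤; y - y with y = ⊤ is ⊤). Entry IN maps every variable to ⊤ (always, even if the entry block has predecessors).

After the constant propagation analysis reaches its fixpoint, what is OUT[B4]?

Per-block solution:
  B0:  IN=(all ⊤)  OUT=(all ⊤)
  B1:  IN=(all ⊤)  OUT={d:0, f:0; rest ⊤}
  B2:  IN={d:0, f:0; rest ⊤}  OUT={d:0, e:5, f:0; rest ⊤}
  B3:  IN={d:0, e:5, f:0; rest ⊤}  OUT={a:4, d:0, f:0; rest ⊤}
  B4:  IN={f:0; rest ⊤}  OUT={f:0; rest ⊤}
  B5:  IN={f:0; rest ⊤}  OUT={b:-4, f:0; rest ⊤}
  B6:  IN={b:-4, f:0; rest ⊤}  OUT={b:-4, f:0; rest ⊤}
  B7:  IN={b:-4, f:0; rest ⊤}  OUT={b:-4, d:5, f:0; rest ⊤}

Merge at B4: IN[B4] = OUT[B3] ⊔ OUT[B6] = {a: ⊤, b: ⊤, c: ⊤, d: ⊤, e: ⊤, f: 0}
Applying B4's transfer function to that IN value gives OUT[B4] (row B4 above).

Answer: {a: ⊤, b: ⊤, c: ⊤, d: ⊤, e: ⊤, f: 0}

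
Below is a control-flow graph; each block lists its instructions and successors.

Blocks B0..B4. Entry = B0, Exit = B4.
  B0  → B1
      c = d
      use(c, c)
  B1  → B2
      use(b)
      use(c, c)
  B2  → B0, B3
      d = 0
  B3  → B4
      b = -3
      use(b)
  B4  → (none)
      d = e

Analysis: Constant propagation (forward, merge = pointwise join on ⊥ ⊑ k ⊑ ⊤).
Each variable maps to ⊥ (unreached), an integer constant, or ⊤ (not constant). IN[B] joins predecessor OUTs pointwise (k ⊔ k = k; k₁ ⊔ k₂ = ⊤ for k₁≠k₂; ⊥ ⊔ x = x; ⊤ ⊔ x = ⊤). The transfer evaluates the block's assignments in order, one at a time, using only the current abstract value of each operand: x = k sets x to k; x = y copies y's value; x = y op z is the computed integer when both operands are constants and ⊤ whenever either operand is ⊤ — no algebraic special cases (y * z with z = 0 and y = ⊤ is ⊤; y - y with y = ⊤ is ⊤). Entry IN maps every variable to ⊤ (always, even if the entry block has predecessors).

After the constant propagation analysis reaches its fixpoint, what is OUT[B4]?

Converged values:
  B0: | IN=(all ⊤) | OUT=(all ⊤)
  B1: | IN=(all ⊤) | OUT=(all ⊤)
  B2: | IN=(all ⊤) | OUT={d:0; rest ⊤}
  B3: | IN={d:0; rest ⊤} | OUT={b:-3, d:0; rest ⊤}
  B4: | IN={b:-3, d:0; rest ⊤} | OUT={b:-3; rest ⊤}

Merge at B4: IN[B4] = OUT[B3] = {a: ⊤, b: -3, c: ⊤, d: 0, e: ⊤, f: ⊤}
Applying B4's transfer function to that IN value gives OUT[B4] (row B4 above).

Answer: {a: ⊤, b: -3, c: ⊤, d: ⊤, e: ⊤, f: ⊤}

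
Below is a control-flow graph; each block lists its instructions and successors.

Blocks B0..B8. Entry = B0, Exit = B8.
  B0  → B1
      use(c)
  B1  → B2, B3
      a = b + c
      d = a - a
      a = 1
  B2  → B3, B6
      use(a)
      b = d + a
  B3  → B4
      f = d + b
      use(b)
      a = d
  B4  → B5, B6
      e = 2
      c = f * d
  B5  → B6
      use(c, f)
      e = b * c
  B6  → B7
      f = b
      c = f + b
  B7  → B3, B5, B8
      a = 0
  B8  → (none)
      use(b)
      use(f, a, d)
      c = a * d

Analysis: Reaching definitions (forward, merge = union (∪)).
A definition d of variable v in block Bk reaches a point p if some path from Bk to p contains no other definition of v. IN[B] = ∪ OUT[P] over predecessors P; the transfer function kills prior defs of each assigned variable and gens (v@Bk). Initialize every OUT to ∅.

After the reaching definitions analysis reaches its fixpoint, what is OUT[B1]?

Answer: {a@B1, d@B1}

Working:
Converged values:
  B0: | IN={} | OUT={}
  B1: | IN={} | OUT={a@B1, d@B1}
  B2: | IN={a@B1, d@B1} | OUT={a@B1, b@B2, d@B1}
  B3: | IN={a@B1, a@B7, b@B2, c@B6, d@B1, e@B4, e@B5, f@B6} | OUT={a@B3, b@B2, c@B6, d@B1, e@B4, e@B5, f@B3}
  B4: | IN={a@B3, b@B2, c@B6, d@B1, e@B4, e@B5, f@B3} | OUT={a@B3, b@B2, c@B4, d@B1, e@B4, f@B3}
  B5: | IN={a@B3, a@B7, b@B2, c@B4, c@B6, d@B1, e@B4, e@B5, f@B3, f@B6} | OUT={a@B3, a@B7, b@B2, c@B4, c@B6, d@B1, e@B5, f@B3, f@B6}
  B6: | IN={a@B1, a@B3, a@B7, b@B2, c@B4, c@B6, d@B1, e@B4, e@B5, f@B3, f@B6} | OUT={a@B1, a@B3, a@B7, b@B2, c@B6, d@B1, e@B4, e@B5, f@B6}
  B7: | IN={a@B1, a@B3, a@B7, b@B2, c@B6, d@B1, e@B4, e@B5, f@B6} | OUT={a@B7, b@B2, c@B6, d@B1, e@B4, e@B5, f@B6}
  B8: | IN={a@B7, b@B2, c@B6, d@B1, e@B4, e@B5, f@B6} | OUT={a@B7, b@B2, c@B8, d@B1, e@B4, e@B5, f@B6}

Merge at B1: IN[B1] = OUT[B0] = {}
Applying B1's transfer function to that IN value gives OUT[B1] (row B1 above).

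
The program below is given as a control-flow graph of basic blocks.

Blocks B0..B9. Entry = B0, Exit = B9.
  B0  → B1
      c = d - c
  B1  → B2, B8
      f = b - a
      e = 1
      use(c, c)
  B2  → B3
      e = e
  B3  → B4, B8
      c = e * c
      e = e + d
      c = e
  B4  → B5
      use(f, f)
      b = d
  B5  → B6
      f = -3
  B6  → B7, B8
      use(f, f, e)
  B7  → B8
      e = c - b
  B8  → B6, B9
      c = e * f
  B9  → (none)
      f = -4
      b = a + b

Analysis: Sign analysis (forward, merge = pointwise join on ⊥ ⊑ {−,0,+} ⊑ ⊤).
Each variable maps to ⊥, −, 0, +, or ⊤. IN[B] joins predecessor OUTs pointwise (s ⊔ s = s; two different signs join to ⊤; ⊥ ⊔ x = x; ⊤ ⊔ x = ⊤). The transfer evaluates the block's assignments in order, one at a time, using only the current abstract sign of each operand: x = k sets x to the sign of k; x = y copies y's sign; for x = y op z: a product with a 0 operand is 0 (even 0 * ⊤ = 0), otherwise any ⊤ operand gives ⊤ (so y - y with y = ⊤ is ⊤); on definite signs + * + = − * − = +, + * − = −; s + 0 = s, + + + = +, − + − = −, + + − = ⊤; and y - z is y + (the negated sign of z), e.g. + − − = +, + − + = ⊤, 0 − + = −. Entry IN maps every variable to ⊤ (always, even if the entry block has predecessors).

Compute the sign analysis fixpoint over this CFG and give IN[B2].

Answer: {a: ⊤, b: ⊤, c: ⊤, d: ⊤, e: +, f: ⊤}

Derivation:
Fixpoint table:
  B0:   IN=(all ⊤)   OUT=(all ⊤)
  B1:   IN=(all ⊤)   OUT={e:+; rest ⊤}
  B2:   IN={e:+; rest ⊤}   OUT={e:+; rest ⊤}
  B3:   IN={e:+; rest ⊤}   OUT=(all ⊤)
  B4:   IN=(all ⊤)   OUT=(all ⊤)
  B5:   IN=(all ⊤)   OUT={f:-; rest ⊤}
  B6:   IN=(all ⊤)   OUT=(all ⊤)
  B7:   IN=(all ⊤)   OUT=(all ⊤)
  B8:   IN=(all ⊤)   OUT=(all ⊤)
  B9:   IN=(all ⊤)   OUT={f:-; rest ⊤}

Merge at B2: IN[B2] = OUT[B1] = {a: ⊤, b: ⊤, c: ⊤, d: ⊤, e: +, f: ⊤}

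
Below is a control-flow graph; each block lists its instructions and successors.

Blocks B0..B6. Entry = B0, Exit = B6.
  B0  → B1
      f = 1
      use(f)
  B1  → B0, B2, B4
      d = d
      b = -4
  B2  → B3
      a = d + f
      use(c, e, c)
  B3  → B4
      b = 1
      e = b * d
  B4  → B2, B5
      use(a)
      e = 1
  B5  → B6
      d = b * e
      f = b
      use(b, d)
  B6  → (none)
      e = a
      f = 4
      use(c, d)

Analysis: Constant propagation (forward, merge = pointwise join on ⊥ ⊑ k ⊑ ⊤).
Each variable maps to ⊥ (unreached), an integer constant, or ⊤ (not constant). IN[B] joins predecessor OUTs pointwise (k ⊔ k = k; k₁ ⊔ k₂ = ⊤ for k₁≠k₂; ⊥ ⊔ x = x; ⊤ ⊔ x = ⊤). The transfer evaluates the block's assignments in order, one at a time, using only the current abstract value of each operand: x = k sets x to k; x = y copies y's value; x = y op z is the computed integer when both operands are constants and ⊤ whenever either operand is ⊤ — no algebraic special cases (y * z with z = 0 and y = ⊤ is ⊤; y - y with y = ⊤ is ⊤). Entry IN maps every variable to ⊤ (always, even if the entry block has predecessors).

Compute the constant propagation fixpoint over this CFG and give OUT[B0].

Answer: {a: ⊤, b: ⊤, c: ⊤, d: ⊤, e: ⊤, f: 1}

Trace:
Fixpoint table:
  B0:  IN=(all ⊤)  OUT={f:1; rest ⊤}
  B1:  IN={f:1; rest ⊤}  OUT={b:-4, f:1; rest ⊤}
  B2:  IN={f:1; rest ⊤}  OUT={f:1; rest ⊤}
  B3:  IN={f:1; rest ⊤}  OUT={b:1, f:1; rest ⊤}
  B4:  IN={f:1; rest ⊤}  OUT={e:1, f:1; rest ⊤}
  B5:  IN={e:1, f:1; rest ⊤}  OUT={e:1; rest ⊤}
  B6:  IN={e:1; rest ⊤}  OUT={f:4; rest ⊤}

Merge at B0 (entry node, so the boundary value (all ⊤) is joined with the incoming edge(s)): IN[B0] = (all ⊤) ⊔ OUT[B1] = {a: ⊤, b: ⊤, c: ⊤, d: ⊤, e: ⊤, f: ⊤}
Applying B0's transfer function to that IN value gives OUT[B0] (row B0 above).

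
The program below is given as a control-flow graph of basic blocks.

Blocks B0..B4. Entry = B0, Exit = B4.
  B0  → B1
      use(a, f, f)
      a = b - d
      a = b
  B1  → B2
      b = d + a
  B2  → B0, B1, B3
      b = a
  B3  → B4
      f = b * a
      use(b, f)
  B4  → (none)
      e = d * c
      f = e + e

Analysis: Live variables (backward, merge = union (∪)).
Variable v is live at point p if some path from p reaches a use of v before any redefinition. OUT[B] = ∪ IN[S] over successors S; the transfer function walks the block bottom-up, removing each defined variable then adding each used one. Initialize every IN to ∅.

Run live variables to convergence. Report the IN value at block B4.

Answer: {c, d}

Working:
Converged values:
  B0: | IN={a, b, c, d, f} | OUT={a, c, d, f}
  B1: | IN={a, c, d, f} | OUT={a, c, d, f}
  B2: | IN={a, c, d, f} | OUT={a, b, c, d, f}
  B3: | IN={a, b, c, d} | OUT={c, d}
  B4: | IN={c, d} | OUT={}

B4 is the boundary node: OUT[B4] = {}
Applying B4's transfer function to that OUT value gives IN[B4] (row B4 above).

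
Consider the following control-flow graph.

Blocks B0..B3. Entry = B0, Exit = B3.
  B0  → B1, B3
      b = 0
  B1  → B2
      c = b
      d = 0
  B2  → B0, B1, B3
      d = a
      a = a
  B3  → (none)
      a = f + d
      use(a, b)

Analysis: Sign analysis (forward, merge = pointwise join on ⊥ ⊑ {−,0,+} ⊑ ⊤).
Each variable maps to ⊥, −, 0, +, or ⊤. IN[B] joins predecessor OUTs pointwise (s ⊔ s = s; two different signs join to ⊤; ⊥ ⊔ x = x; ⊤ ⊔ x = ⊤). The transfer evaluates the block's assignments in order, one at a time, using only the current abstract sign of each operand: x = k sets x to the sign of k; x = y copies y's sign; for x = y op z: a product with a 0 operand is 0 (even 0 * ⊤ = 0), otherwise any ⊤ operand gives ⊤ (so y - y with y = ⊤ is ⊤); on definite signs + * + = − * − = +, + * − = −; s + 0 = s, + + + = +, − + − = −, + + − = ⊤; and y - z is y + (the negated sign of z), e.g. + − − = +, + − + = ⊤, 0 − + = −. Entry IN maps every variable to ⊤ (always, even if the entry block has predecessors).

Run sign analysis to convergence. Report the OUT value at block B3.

Answer: {a: ⊤, b: 0, c: ⊤, d: ⊤, e: ⊤, f: ⊤}

Derivation:
Fixpoint table:
  B0:  IN=(all ⊤)  OUT={b:0; rest ⊤}
  B1:  IN={b:0; rest ⊤}  OUT={b:0, c:0, d:0; rest ⊤}
  B2:  IN={b:0, c:0, d:0; rest ⊤}  OUT={b:0, c:0; rest ⊤}
  B3:  IN={b:0; rest ⊤}  OUT={b:0; rest ⊤}

Merge at B3: IN[B3] = OUT[B0] ⊔ OUT[B2] = {a: ⊤, b: 0, c: ⊤, d: ⊤, e: ⊤, f: ⊤}
Applying B3's transfer function to that IN value gives OUT[B3] (row B3 above).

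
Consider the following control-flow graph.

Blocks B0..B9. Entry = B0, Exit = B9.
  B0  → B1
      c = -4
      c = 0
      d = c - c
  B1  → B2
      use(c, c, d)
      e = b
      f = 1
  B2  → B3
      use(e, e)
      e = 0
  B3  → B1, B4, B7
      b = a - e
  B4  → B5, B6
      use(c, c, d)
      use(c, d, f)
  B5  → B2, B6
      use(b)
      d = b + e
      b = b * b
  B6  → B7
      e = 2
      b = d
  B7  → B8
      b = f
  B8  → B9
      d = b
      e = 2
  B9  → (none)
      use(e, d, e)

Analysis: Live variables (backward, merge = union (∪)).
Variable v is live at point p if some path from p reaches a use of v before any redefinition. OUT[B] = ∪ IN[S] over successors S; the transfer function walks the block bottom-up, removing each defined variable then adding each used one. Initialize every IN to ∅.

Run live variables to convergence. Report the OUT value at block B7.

Converged values:
  B0: | IN={a, b} | OUT={a, b, c, d}
  B1: | IN={a, b, c, d} | OUT={a, c, d, e, f}
  B2: | IN={a, c, d, e, f} | OUT={a, c, d, e, f}
  B3: | IN={a, c, d, e, f} | OUT={a, b, c, d, e, f}
  B4: | IN={a, b, c, d, e, f} | OUT={a, b, c, d, e, f}
  B5: | IN={a, b, c, e, f} | OUT={a, c, d, e, f}
  B6: | IN={d, f} | OUT={f}
  B7: | IN={f} | OUT={b}
  B8: | IN={b} | OUT={d, e}
  B9: | IN={d, e} | OUT={}

Merge at B7: OUT[B7] = IN[B8] = {b}

Answer: {b}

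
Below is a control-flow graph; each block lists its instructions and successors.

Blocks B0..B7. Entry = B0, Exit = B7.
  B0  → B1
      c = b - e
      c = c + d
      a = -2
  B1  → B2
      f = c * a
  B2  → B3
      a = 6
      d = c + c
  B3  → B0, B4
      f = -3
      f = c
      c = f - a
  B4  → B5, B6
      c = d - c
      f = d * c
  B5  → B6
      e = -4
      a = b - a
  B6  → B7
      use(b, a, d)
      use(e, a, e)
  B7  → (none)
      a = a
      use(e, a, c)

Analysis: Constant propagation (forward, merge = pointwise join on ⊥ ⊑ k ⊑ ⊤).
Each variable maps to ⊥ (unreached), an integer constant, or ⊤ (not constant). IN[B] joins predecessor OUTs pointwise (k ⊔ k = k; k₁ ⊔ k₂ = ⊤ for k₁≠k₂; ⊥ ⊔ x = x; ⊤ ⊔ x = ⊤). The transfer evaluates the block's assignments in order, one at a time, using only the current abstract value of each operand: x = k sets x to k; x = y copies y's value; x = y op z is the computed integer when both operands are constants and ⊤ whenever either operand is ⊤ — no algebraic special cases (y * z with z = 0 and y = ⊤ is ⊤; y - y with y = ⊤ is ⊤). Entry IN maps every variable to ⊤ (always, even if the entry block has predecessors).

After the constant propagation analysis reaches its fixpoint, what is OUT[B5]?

Fixpoint table:
  B0: | IN=(all ⊤) | OUT={a:-2; rest ⊤}
  B1: | IN={a:-2; rest ⊤} | OUT={a:-2; rest ⊤}
  B2: | IN={a:-2; rest ⊤} | OUT={a:6; rest ⊤}
  B3: | IN={a:6; rest ⊤} | OUT={a:6; rest ⊤}
  B4: | IN={a:6; rest ⊤} | OUT={a:6; rest ⊤}
  B5: | IN={a:6; rest ⊤} | OUT={e:-4; rest ⊤}
  B6: | IN=(all ⊤) | OUT=(all ⊤)
  B7: | IN=(all ⊤) | OUT=(all ⊤)

Merge at B5: IN[B5] = OUT[B4] = {a: 6, b: ⊤, c: ⊤, d: ⊤, e: ⊤, f: ⊤}
Applying B5's transfer function to that IN value gives OUT[B5] (row B5 above).

Answer: {a: ⊤, b: ⊤, c: ⊤, d: ⊤, e: -4, f: ⊤}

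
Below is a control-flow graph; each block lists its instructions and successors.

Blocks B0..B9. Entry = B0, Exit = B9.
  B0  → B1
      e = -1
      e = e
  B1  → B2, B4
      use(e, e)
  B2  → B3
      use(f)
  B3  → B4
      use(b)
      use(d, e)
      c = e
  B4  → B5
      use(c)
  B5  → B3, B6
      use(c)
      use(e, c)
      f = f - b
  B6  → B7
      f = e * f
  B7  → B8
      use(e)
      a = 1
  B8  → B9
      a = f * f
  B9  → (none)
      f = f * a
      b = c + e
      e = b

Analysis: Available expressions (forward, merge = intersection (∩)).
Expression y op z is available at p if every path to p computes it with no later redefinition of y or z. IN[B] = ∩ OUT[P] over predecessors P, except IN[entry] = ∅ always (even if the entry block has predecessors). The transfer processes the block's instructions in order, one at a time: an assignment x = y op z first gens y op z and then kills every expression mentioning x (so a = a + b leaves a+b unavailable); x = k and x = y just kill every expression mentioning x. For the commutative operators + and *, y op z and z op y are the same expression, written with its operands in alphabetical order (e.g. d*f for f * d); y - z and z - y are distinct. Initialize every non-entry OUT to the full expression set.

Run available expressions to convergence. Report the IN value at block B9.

Answer: {f*f}

Working:
Converged values:
  B0:   IN={}   OUT={}
  B1:   IN={}   OUT={}
  B2:   IN={}   OUT={}
  B3:   IN={}   OUT={}
  B4:   IN={}   OUT={}
  B5:   IN={}   OUT={}
  B6:   IN={}   OUT={}
  B7:   IN={}   OUT={}
  B8:   IN={}   OUT={f*f}
  B9:   IN={f*f}   OUT={}

Merge at B9: IN[B9] = OUT[B8] = {f*f}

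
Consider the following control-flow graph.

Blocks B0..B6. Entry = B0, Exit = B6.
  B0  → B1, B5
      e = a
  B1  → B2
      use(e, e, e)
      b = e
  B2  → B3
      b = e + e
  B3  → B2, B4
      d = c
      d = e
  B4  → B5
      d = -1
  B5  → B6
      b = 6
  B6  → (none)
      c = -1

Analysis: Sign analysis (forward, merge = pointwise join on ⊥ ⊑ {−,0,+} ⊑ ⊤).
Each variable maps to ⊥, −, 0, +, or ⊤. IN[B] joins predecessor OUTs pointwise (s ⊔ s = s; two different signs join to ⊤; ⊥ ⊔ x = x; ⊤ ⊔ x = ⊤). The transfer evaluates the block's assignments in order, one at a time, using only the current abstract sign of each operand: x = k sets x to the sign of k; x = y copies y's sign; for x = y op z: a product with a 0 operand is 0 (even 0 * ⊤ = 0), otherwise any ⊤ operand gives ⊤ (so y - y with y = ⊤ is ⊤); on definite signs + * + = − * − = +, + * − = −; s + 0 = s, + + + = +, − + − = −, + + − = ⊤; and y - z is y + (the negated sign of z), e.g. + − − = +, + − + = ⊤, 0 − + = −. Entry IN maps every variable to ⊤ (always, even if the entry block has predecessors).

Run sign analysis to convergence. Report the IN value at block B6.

Answer: {a: ⊤, b: +, c: ⊤, d: ⊤, e: ⊤, f: ⊤}

Derivation:
Fixpoint table:
  B0: | IN=(all ⊤) | OUT=(all ⊤)
  B1: | IN=(all ⊤) | OUT=(all ⊤)
  B2: | IN=(all ⊤) | OUT=(all ⊤)
  B3: | IN=(all ⊤) | OUT=(all ⊤)
  B4: | IN=(all ⊤) | OUT={d:-; rest ⊤}
  B5: | IN=(all ⊤) | OUT={b:+; rest ⊤}
  B6: | IN={b:+; rest ⊤} | OUT={b:+, c:-; rest ⊤}

Merge at B6: IN[B6] = OUT[B5] = {a: ⊤, b: +, c: ⊤, d: ⊤, e: ⊤, f: ⊤}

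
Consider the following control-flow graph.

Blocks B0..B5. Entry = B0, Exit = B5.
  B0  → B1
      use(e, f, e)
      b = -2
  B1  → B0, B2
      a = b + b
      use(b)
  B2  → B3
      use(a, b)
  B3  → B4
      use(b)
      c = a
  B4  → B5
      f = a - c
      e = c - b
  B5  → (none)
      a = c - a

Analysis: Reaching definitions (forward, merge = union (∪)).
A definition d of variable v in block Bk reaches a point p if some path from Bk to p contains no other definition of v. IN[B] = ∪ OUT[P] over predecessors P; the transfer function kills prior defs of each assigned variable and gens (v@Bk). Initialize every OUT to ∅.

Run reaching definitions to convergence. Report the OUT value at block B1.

Fixpoint table:
  B0:   IN={a@B1, b@B0}   OUT={a@B1, b@B0}
  B1:   IN={a@B1, b@B0}   OUT={a@B1, b@B0}
  B2:   IN={a@B1, b@B0}   OUT={a@B1, b@B0}
  B3:   IN={a@B1, b@B0}   OUT={a@B1, b@B0, c@B3}
  B4:   IN={a@B1, b@B0, c@B3}   OUT={a@B1, b@B0, c@B3, e@B4, f@B4}
  B5:   IN={a@B1, b@B0, c@B3, e@B4, f@B4}   OUT={a@B5, b@B0, c@B3, e@B4, f@B4}

Merge at B1: IN[B1] = OUT[B0] = {a@B1, b@B0}
Applying B1's transfer function to that IN value gives OUT[B1] (row B1 above).

Answer: {a@B1, b@B0}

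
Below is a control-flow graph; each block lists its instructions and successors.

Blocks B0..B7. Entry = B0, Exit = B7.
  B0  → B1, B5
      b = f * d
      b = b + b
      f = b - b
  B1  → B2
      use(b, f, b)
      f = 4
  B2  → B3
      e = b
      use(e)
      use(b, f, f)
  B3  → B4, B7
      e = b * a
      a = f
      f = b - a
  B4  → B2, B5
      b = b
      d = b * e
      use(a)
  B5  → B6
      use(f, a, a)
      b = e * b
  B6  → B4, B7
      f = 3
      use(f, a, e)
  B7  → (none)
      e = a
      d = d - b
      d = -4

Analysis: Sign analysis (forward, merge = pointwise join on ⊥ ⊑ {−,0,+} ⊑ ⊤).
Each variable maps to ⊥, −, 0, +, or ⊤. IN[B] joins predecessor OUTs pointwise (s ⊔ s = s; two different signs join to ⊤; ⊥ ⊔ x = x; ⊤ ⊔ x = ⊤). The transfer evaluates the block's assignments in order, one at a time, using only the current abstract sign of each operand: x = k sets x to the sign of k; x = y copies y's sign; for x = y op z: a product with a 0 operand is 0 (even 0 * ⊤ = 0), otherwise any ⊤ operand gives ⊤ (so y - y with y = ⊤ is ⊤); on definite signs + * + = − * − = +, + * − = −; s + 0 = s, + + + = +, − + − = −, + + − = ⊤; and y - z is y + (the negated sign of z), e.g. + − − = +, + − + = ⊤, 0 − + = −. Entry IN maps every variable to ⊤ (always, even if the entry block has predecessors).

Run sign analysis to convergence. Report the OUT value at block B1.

Answer: {a: ⊤, b: ⊤, c: ⊤, d: ⊤, e: ⊤, f: +}

Derivation:
Converged values:
  B0:   IN=(all ⊤)   OUT=(all ⊤)
  B1:   IN=(all ⊤)   OUT={f:+; rest ⊤}
  B2:   IN=(all ⊤)   OUT=(all ⊤)
  B3:   IN=(all ⊤)   OUT=(all ⊤)
  B4:   IN=(all ⊤)   OUT=(all ⊤)
  B5:   IN=(all ⊤)   OUT=(all ⊤)
  B6:   IN=(all ⊤)   OUT={f:+; rest ⊤}
  B7:   IN=(all ⊤)   OUT={d:-; rest ⊤}

Merge at B1: IN[B1] = OUT[B0] = {a: ⊤, b: ⊤, c: ⊤, d: ⊤, e: ⊤, f: ⊤}
Applying B1's transfer function to that IN value gives OUT[B1] (row B1 above).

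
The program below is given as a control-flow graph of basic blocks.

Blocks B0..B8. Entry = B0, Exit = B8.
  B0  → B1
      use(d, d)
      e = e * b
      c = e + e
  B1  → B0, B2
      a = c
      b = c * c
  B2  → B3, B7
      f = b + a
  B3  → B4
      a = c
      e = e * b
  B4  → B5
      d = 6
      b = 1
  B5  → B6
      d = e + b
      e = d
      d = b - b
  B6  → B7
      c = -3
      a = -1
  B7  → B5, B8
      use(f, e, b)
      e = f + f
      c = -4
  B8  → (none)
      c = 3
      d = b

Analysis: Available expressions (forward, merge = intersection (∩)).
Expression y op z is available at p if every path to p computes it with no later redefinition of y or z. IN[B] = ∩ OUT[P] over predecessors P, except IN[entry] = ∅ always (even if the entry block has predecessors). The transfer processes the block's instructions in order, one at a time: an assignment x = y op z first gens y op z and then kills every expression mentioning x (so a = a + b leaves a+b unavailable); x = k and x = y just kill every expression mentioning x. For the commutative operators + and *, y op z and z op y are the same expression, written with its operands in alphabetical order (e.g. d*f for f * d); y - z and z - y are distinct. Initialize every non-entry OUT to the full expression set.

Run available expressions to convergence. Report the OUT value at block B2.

Answer: {a+b, c*c, e+e}

Working:
Per-block solution:
  B0:  IN={}  OUT={e+e}
  B1:  IN={e+e}  OUT={c*c, e+e}
  B2:  IN={c*c, e+e}  OUT={a+b, c*c, e+e}
  B3:  IN={a+b, c*c, e+e}  OUT={c*c}
  B4:  IN={c*c}  OUT={c*c}
  B5:  IN={}  OUT={b-b}
  B6:  IN={b-b}  OUT={b-b}
  B7:  IN={}  OUT={f+f}
  B8:  IN={f+f}  OUT={f+f}

Merge at B2: IN[B2] = OUT[B1] = {c*c, e+e}
Applying B2's transfer function to that IN value gives OUT[B2] (row B2 above).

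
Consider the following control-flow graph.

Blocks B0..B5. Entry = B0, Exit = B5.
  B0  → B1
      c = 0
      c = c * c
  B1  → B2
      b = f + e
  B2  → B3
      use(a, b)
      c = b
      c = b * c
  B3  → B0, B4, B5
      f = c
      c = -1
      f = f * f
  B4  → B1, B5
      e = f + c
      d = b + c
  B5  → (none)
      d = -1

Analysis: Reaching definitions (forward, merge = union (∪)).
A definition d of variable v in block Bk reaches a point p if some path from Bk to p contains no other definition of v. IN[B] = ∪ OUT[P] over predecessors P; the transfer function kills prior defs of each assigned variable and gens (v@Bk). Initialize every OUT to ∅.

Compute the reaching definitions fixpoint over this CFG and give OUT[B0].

Answer: {b@B1, c@B0, d@B4, e@B4, f@B3}

Derivation:
Per-block solution:
  B0: | IN={b@B1, c@B3, d@B4, e@B4, f@B3} | OUT={b@B1, c@B0, d@B4, e@B4, f@B3}
  B1: | IN={b@B1, c@B0, c@B3, d@B4, e@B4, f@B3} | OUT={b@B1, c@B0, c@B3, d@B4, e@B4, f@B3}
  B2: | IN={b@B1, c@B0, c@B3, d@B4, e@B4, f@B3} | OUT={b@B1, c@B2, d@B4, e@B4, f@B3}
  B3: | IN={b@B1, c@B2, d@B4, e@B4, f@B3} | OUT={b@B1, c@B3, d@B4, e@B4, f@B3}
  B4: | IN={b@B1, c@B3, d@B4, e@B4, f@B3} | OUT={b@B1, c@B3, d@B4, e@B4, f@B3}
  B5: | IN={b@B1, c@B3, d@B4, e@B4, f@B3} | OUT={b@B1, c@B3, d@B5, e@B4, f@B3}

Merge at B0 (entry node, so the boundary value {} is joined with the incoming edge(s)): IN[B0] = {} ⊔ OUT[B3] = {b@B1, c@B3, d@B4, e@B4, f@B3}
Applying B0's transfer function to that IN value gives OUT[B0] (row B0 above).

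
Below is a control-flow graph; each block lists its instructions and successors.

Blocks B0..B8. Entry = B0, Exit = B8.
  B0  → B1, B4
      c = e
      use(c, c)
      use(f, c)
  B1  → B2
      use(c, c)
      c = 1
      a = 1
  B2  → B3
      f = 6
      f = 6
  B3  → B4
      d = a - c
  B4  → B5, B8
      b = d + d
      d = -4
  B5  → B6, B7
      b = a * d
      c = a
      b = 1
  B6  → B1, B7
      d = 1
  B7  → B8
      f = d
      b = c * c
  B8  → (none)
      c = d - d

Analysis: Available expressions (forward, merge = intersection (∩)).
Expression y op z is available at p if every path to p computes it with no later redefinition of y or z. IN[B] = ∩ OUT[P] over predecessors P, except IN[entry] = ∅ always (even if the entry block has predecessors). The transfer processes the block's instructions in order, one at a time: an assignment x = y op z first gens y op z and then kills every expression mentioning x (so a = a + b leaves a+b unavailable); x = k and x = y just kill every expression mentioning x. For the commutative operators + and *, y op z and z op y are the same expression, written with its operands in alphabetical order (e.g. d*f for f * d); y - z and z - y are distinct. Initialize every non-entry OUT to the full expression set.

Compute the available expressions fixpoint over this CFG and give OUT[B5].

Per-block solution:
  B0:   IN={}   OUT={}
  B1:   IN={}   OUT={}
  B2:   IN={}   OUT={}
  B3:   IN={}   OUT={a-c}
  B4:   IN={}   OUT={}
  B5:   IN={}   OUT={a*d}
  B6:   IN={a*d}   OUT={}
  B7:   IN={}   OUT={c*c}
  B8:   IN={}   OUT={d-d}

Merge at B5: IN[B5] = OUT[B4] = {}
Applying B5's transfer function to that IN value gives OUT[B5] (row B5 above).

Answer: {a*d}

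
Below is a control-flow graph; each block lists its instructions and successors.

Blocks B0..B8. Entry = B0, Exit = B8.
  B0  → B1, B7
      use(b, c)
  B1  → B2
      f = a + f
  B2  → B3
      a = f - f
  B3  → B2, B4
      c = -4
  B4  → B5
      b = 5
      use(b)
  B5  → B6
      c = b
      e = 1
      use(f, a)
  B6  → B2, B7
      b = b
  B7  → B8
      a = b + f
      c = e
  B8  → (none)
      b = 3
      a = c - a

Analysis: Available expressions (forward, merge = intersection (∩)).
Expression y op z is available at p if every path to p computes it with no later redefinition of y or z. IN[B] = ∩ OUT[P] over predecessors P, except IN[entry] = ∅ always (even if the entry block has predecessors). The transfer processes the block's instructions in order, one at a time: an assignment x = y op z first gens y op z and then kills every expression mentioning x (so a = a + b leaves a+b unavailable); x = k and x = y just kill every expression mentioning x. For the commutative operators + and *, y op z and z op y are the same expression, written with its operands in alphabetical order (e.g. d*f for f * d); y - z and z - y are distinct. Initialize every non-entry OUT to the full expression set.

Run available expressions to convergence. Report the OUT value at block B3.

Converged values:
  B0:  IN={}  OUT={}
  B1:  IN={}  OUT={}
  B2:  IN={}  OUT={f-f}
  B3:  IN={f-f}  OUT={f-f}
  B4:  IN={f-f}  OUT={f-f}
  B5:  IN={f-f}  OUT={f-f}
  B6:  IN={f-f}  OUT={f-f}
  B7:  IN={}  OUT={b+f}
  B8:  IN={b+f}  OUT={}

Merge at B3: IN[B3] = OUT[B2] = {f-f}
Applying B3's transfer function to that IN value gives OUT[B3] (row B3 above).

Answer: {f-f}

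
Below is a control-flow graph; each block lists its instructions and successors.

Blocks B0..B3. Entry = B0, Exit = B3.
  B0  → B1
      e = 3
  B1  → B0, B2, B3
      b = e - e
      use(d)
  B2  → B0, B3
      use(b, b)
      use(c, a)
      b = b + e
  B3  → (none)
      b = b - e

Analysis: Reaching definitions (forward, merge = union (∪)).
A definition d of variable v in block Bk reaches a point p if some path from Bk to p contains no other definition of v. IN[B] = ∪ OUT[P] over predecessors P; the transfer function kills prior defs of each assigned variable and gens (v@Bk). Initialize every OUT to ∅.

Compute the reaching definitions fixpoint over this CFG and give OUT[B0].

Answer: {b@B1, b@B2, e@B0}

Working:
Converged values:
  B0:   IN={b@B1, b@B2, e@B0}   OUT={b@B1, b@B2, e@B0}
  B1:   IN={b@B1, b@B2, e@B0}   OUT={b@B1, e@B0}
  B2:   IN={b@B1, e@B0}   OUT={b@B2, e@B0}
  B3:   IN={b@B1, b@B2, e@B0}   OUT={b@B3, e@B0}

Merge at B0 (entry node, so the boundary value {} is joined with the incoming edge(s)): IN[B0] = {} ⊔ OUT[B1] ⊔ OUT[B2] = {b@B1, b@B2, e@B0}
Applying B0's transfer function to that IN value gives OUT[B0] (row B0 above).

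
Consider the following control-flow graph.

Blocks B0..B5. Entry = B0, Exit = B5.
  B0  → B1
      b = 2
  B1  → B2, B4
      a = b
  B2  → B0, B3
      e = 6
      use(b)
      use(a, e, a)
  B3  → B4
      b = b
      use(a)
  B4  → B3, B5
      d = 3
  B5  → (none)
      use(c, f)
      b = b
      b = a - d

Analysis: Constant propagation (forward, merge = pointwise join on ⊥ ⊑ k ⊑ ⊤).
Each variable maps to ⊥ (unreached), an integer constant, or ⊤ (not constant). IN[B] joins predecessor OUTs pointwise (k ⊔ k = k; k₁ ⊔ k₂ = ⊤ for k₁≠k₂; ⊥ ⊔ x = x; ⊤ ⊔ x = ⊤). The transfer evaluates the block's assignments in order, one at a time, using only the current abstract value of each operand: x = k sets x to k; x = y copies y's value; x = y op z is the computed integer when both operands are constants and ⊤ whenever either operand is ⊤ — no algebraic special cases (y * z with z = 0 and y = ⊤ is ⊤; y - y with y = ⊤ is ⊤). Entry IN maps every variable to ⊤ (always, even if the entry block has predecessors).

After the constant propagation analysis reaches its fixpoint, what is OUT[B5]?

Answer: {a: 2, b: -1, c: ⊤, d: 3, e: ⊤, f: ⊤}

Working:
Converged values:
  B0:  IN=(all ⊤)  OUT={b:2; rest ⊤}
  B1:  IN={b:2; rest ⊤}  OUT={a:2, b:2; rest ⊤}
  B2:  IN={a:2, b:2; rest ⊤}  OUT={a:2, b:2, e:6; rest ⊤}
  B3:  IN={a:2, b:2; rest ⊤}  OUT={a:2, b:2; rest ⊤}
  B4:  IN={a:2, b:2; rest ⊤}  OUT={a:2, b:2, d:3; rest ⊤}
  B5:  IN={a:2, b:2, d:3; rest ⊤}  OUT={a:2, b:-1, d:3; rest ⊤}

Merge at B5: IN[B5] = OUT[B4] = {a: 2, b: 2, c: ⊤, d: 3, e: ⊤, f: ⊤}
Applying B5's transfer function to that IN value gives OUT[B5] (row B5 above).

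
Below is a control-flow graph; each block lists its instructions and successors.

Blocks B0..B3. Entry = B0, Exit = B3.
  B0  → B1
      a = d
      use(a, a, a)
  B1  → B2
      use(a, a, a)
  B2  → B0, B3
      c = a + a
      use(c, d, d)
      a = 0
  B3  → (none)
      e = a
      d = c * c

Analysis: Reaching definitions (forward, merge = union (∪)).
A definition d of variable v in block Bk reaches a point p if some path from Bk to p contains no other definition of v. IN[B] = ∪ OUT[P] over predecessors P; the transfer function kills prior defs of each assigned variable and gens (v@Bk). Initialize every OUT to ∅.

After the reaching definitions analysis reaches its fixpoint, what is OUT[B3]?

Per-block solution:
  B0: | IN={a@B2, c@B2} | OUT={a@B0, c@B2}
  B1: | IN={a@B0, c@B2} | OUT={a@B0, c@B2}
  B2: | IN={a@B0, c@B2} | OUT={a@B2, c@B2}
  B3: | IN={a@B2, c@B2} | OUT={a@B2, c@B2, d@B3, e@B3}

Merge at B3: IN[B3] = OUT[B2] = {a@B2, c@B2}
Applying B3's transfer function to that IN value gives OUT[B3] (row B3 above).

Answer: {a@B2, c@B2, d@B3, e@B3}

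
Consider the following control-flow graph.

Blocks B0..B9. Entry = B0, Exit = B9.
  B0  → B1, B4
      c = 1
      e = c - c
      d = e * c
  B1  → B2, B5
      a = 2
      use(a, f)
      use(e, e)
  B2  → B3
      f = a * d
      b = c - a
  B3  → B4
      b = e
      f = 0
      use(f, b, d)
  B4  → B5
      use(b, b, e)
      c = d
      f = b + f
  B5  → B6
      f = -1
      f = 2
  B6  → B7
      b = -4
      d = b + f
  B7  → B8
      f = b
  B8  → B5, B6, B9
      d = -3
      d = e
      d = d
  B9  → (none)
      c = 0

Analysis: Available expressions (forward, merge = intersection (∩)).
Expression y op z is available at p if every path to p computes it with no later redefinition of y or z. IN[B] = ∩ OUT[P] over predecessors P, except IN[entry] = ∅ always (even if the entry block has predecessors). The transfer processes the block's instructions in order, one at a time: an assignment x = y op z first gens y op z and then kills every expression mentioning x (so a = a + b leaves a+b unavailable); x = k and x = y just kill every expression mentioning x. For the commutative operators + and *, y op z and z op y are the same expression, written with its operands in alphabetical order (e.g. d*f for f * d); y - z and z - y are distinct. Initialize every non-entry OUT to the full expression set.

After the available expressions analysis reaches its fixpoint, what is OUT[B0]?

Fixpoint table:
  B0:   IN={}   OUT={c*e, c-c}
  B1:   IN={c*e, c-c}   OUT={c*e, c-c}
  B2:   IN={c*e, c-c}   OUT={a*d, c*e, c-a, c-c}
  B3:   IN={a*d, c*e, c-a, c-c}   OUT={a*d, c*e, c-a, c-c}
  B4:   IN={c*e, c-c}   OUT={}
  B5:   IN={}   OUT={}
  B6:   IN={}   OUT={b+f}
  B7:   IN={b+f}   OUT={}
  B8:   IN={}   OUT={}
  B9:   IN={}   OUT={}

B0 is the boundary node: IN[B0] = {}
Applying B0's transfer function to that IN value gives OUT[B0] (row B0 above).

Answer: {c*e, c-c}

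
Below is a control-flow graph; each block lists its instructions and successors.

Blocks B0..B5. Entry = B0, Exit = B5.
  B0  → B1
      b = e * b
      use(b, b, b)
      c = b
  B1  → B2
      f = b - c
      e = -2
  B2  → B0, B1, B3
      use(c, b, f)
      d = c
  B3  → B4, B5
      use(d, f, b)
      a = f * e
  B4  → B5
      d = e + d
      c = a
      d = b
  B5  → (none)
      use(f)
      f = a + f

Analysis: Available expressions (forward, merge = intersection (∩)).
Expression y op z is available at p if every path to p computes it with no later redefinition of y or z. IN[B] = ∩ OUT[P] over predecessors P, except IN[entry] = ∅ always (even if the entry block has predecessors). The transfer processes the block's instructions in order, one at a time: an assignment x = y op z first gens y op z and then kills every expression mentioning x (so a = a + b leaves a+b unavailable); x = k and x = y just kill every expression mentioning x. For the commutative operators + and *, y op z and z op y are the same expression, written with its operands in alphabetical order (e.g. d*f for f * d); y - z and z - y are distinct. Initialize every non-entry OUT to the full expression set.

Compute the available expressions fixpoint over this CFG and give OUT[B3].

Fixpoint table:
  B0:   IN={}   OUT={}
  B1:   IN={}   OUT={b-c}
  B2:   IN={b-c}   OUT={b-c}
  B3:   IN={b-c}   OUT={b-c, e*f}
  B4:   IN={b-c, e*f}   OUT={e*f}
  B5:   IN={e*f}   OUT={}

Merge at B3: IN[B3] = OUT[B2] = {b-c}
Applying B3's transfer function to that IN value gives OUT[B3] (row B3 above).

Answer: {b-c, e*f}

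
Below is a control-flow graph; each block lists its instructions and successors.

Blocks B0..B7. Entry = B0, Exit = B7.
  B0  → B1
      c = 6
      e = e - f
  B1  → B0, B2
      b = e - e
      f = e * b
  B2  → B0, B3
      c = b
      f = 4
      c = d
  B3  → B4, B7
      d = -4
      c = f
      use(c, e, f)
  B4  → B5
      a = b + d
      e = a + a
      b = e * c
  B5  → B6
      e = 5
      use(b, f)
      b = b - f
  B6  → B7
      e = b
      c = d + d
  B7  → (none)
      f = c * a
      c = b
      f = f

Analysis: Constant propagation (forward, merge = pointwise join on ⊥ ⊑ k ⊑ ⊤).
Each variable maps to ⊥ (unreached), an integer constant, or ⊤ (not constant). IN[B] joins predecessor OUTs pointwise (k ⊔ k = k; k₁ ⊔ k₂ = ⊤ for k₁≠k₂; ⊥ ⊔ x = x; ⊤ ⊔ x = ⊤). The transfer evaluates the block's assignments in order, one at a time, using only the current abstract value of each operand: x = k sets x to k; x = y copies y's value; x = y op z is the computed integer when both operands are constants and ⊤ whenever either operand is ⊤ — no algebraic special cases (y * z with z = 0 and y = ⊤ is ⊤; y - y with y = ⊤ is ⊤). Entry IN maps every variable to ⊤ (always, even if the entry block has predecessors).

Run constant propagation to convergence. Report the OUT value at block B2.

Fixpoint table:
  B0: | IN=(all ⊤) | OUT={c:6; rest ⊤}
  B1: | IN={c:6; rest ⊤} | OUT={c:6; rest ⊤}
  B2: | IN={c:6; rest ⊤} | OUT={f:4; rest ⊤}
  B3: | IN={f:4; rest ⊤} | OUT={c:4, d:-4, f:4; rest ⊤}
  B4: | IN={c:4, d:-4, f:4; rest ⊤} | OUT={c:4, d:-4, f:4; rest ⊤}
  B5: | IN={c:4, d:-4, f:4; rest ⊤} | OUT={c:4, d:-4, e:5, f:4; rest ⊤}
  B6: | IN={c:4, d:-4, e:5, f:4; rest ⊤} | OUT={c:-8, d:-4, f:4; rest ⊤}
  B7: | IN={d:-4, f:4; rest ⊤} | OUT={d:-4; rest ⊤}

Merge at B2: IN[B2] = OUT[B1] = {a: ⊤, b: ⊤, c: 6, d: ⊤, e: ⊤, f: ⊤}
Applying B2's transfer function to that IN value gives OUT[B2] (row B2 above).

Answer: {a: ⊤, b: ⊤, c: ⊤, d: ⊤, e: ⊤, f: 4}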